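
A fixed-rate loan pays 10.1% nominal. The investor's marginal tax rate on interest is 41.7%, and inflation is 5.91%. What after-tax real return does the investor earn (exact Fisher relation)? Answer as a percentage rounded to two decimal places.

-0.02%

After-tax nominal return = 10.1% × (1 − 0.417) = 5.8883%.
1 + r = 1.058883 / 1.05910 = 0.999795
After-tax real rate = 0.999795 − 1 → -0.02%.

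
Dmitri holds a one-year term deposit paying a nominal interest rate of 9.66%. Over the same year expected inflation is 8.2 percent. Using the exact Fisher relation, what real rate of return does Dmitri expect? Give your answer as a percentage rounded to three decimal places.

1.349%

By the Fisher relation, 1 + r = (1 + i)/(1 + π).
1 + r = 1.09660 / 1.08200 = 1.013494
r = 1.013494 − 1 = 1.3494%, i.e. 1.349%.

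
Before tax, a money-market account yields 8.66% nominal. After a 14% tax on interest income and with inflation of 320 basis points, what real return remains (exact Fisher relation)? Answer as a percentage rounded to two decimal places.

After-tax nominal return = 8.66% × (1 − 0.14) = 7.4476%.
1 + r = 1.074476 / 1.03200 = 1.041159
After-tax real rate = 1.041159 − 1 → 4.12%.

4.12%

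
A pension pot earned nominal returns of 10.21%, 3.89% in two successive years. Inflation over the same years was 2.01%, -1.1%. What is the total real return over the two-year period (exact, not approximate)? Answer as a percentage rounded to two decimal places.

Nominal growth factor = 1.1021 × 1.0389 = 1.144972
Price-level growth factor = 1.0201 × 0.9890 = 1.008879
Real growth factor = 1.144972 / 1.008879 = 1.134895
Total real return = 1.134895 − 1 → 13.49%.

13.49%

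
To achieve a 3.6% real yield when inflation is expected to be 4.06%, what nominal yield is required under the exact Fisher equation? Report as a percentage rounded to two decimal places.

7.81%

(1 + i) = (1 + r)(1 + π) = 1.03600 × 1.04060 = 1.0780616
i = 1.0780616 − 1, so the required nominal rate is 7.81%.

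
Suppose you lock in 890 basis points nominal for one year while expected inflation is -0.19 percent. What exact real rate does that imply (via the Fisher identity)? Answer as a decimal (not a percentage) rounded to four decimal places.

0.0911

By the Fisher identity, 1 + r = (1 + i)/(1 + π).
1 + r = 1.08900 / 0.99810 = 1.091073
r = 1.091073 − 1 = 9.1073%, i.e. 0.0911.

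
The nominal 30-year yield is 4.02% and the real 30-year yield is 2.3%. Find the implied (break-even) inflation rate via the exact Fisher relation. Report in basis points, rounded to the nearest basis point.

168 basis points

(1 + π) = (1 + i)/(1 + r) = 1.04020 / 1.02300 = 1.016813
Break-even inflation = 1.016813 − 1 → 168 basis points.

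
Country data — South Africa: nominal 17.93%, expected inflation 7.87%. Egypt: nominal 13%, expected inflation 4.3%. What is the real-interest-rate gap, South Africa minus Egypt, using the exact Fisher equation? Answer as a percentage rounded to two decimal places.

South Africa: (1 + 0.1793)/(1 + 0.0787) − 1 = 9.3260%
Egypt: (1 + 0.1300)/(1 + 0.0430) − 1 = 8.3413%
Differential = 9.3260% − 8.3413% = 0.9847% → 0.98%.

0.98%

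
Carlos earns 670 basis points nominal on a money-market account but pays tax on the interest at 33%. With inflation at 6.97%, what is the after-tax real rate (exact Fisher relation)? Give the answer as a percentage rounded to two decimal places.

After-tax nominal return = 6.7% × (1 − 0.33) = 4.4890%.
1 + r = 1.04489 / 1.06970 = 0.976807
After-tax real rate = 0.976807 − 1 → -2.32%.

-2.32%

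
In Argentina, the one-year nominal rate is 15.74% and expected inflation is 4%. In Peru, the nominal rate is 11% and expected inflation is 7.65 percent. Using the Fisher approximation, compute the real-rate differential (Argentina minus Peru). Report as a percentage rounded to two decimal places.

8.39%

Argentina: 15.74% − 4% = 11.740%
Peru: 11% − 7.65% = 3.350%
Differential = 8.390% → 8.39%.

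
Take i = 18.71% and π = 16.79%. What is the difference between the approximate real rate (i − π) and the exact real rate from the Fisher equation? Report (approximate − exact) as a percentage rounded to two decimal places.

Approximate: r ≈ 18.710% − 16.790% = 1.9200%
Exact: (1 + 0.1871)/(1 + 0.1679) − 1 = 1.6440%
Error = 1.9200% − 1.6440% = 0.2760% → 0.28%.

0.28%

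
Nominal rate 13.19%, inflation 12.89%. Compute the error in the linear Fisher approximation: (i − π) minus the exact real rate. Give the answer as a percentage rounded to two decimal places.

Approximate: r ≈ 13.190% − 12.890% = 0.3000%
Exact: (1 + 0.1319)/(1 + 0.1289) − 1 = 0.2657%
Error = 0.3000% − 0.2657% = 0.0343% → 0.03%.

0.03%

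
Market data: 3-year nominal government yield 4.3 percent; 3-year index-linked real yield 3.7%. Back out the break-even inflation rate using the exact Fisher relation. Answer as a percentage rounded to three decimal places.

0.579%

(1 + π) = (1 + i)/(1 + r) = 1.04300 / 1.03700 = 1.005786
Break-even inflation = 1.005786 − 1 → 0.579%.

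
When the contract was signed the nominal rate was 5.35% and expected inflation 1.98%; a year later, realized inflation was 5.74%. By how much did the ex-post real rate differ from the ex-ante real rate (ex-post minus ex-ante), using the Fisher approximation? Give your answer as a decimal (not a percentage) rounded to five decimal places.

Ex-ante: 5.35% − 1.98% = 3.370%
Ex-post: 5.35% − 5.74% = -0.390%
Difference (ex-post − ex-ante) = -3.7600% → -0.03760.

-0.03760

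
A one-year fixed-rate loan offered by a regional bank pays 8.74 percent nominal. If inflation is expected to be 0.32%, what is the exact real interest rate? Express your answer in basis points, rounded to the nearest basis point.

By the Fisher equation, 1 + r = (1 + i)/(1 + π).
1 + r = 1.08740 / 1.00320 = 1.083931
r = 1.083931 − 1 = 8.3931%, i.e. 839 basis points.

839 basis points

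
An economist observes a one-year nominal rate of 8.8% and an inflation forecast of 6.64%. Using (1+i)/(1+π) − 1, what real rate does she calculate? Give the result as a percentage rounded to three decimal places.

By the Fisher relation, 1 + r = (1 + i)/(1 + π).
1 + r = 1.08800 / 1.06640 = 1.0202551
r = 1.0202551 − 1 = 2.02551%, i.e. 2.026%.

2.026%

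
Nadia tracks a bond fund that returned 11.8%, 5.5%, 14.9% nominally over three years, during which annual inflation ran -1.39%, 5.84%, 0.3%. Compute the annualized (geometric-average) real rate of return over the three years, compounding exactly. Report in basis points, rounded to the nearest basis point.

899 basis points

Compound the nominal returns: 1.1180 × 1.0550 × 1.1490 = 1.35523401.
Compound inflation: 0.9861 × 1.0584 × 1.0030 = 1.04681930.
Deflate: 1.35523401 / 1.04681930 = 1.29462077.
Annualized real rate = 1.29462077^(1/3) − 1 = 8.9885% → 899 basis points.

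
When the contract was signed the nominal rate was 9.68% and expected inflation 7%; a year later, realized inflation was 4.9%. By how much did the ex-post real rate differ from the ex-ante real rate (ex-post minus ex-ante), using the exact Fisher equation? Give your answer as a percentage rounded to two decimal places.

Ex-ante: (1 + 0.0968)/(1 + 0.0700) − 1 = 2.5047%
Ex-post: (1 + 0.0968)/(1 + 0.0490) − 1 = 4.5567%
Difference (ex-post − ex-ante) = 2.0520% → 2.05%.

2.05%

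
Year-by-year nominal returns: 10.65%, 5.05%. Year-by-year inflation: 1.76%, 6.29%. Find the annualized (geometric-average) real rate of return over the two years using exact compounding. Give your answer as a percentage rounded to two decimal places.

3.67%

Nominal growth factor = 1.1065 × 1.0505 = 1.16237825
Price-level growth factor = 1.0176 × 1.0629 = 1.08160704
Real growth factor = 1.16237825 / 1.08160704 = 1.07467704
Annualized real rate = 1.07467704^(1/2) − 1 = 3.6666% → 3.67%.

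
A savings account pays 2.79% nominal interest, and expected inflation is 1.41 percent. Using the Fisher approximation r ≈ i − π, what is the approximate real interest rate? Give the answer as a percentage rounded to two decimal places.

1.38%

r ≈ i − π = 2.79% − 1.41% = 1.38%.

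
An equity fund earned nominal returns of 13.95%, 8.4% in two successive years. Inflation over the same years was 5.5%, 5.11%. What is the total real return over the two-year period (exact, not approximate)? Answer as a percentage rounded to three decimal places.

11.390%

Compound the nominal returns: 1.1395 × 1.0840 = 1.235218.
Compound inflation: 1.0550 × 1.0511 = 1.108911.
Deflate: 1.235218 / 1.108911 = 1.113902.
Total real return = 1.113902 − 1 → 11.390%.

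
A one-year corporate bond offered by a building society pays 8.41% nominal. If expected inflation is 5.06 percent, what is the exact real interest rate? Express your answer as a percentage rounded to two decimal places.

3.19%

By the Fisher relation, 1 + r = (1 + i)/(1 + π).
1 + r = 1.08410 / 1.05060 = 1.031887
r = 1.031887 − 1 = 3.1887%, i.e. 3.19%.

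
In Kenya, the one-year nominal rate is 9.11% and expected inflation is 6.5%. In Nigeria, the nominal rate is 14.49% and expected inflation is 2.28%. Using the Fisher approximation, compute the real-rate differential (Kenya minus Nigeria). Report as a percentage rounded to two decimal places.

-9.60%

Kenya: 9.11% − 6.5% = 2.610%
Nigeria: 14.49% − 2.28% = 12.210%
Differential = -9.600% → -9.60%.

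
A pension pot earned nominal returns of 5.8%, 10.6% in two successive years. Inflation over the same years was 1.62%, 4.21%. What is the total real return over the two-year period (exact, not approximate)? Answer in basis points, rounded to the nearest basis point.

Nominal growth factor = 1.0580 × 1.1060 = 1.170148
Price-level growth factor = 1.0162 × 1.0421 = 1.058982
Real growth factor = 1.170148 / 1.058982 = 1.104974
Total real return = 1.104974 − 1 → 1050 basis points.

1050 basis points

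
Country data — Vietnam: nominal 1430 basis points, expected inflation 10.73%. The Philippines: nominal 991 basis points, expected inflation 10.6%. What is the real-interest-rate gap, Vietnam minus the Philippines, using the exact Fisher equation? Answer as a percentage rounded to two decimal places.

Vietnam: (1 + 0.1430)/(1 + 0.1073) − 1 = 3.2241%
The Philippines: (1 + 0.0991)/(1 + 0.1060) − 1 = -0.6239%
Differential = 3.2241% − (-0.6239%) = 3.8479% → 3.85%.

3.85%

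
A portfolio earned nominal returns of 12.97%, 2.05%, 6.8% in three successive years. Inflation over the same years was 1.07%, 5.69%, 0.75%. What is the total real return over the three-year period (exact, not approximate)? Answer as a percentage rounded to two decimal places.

Nominal growth factor = 1.1297 × 1.0205 × 1.0680 = 1.231253
Price-level growth factor = 1.0107 × 1.0569 × 1.0075 = 1.076220
Real growth factor = 1.231253 / 1.076220 = 1.144053
Total real return = 1.144053 − 1 → 14.41%.

14.41%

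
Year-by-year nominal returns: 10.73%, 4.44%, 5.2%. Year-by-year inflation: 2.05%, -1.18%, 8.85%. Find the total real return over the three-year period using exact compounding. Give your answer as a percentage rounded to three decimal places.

10.831%

Compound the nominal returns: 1.1073 × 1.0444 × 1.0520 = 1.216600.
Compound inflation: 1.0205 × 0.9882 × 1.0885 = 1.097707.
Deflate: 1.216600 / 1.097707 = 1.108311.
Total real return = 1.108311 − 1 → 10.831%.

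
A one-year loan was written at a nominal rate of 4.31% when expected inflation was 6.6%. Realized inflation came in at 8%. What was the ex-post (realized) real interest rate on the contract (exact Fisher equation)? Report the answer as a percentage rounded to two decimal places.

Ex-post: (1 + 0.0431)/(1 + 0.0800) − 1 = -3.4167%
So the realized real rate is -3.42%.

-3.42%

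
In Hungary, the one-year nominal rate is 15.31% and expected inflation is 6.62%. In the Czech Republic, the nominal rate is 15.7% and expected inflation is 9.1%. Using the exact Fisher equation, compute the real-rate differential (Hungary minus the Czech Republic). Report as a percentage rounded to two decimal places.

Hungary: (1 + 0.1531)/(1 + 0.0662) − 1 = 8.1504%
The Czech Republic: (1 + 0.1570)/(1 + 0.0910) − 1 = 6.0495%
Differential = 8.1504% − 6.0495% = 2.1009% → 2.10%.

2.10%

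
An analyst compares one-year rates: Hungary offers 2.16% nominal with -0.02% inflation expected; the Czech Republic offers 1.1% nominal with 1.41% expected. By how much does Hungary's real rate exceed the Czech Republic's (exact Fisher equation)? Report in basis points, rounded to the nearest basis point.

Hungary: (1 + 0.0216)/(1 − 0.0002) − 1 = 2.1804%
The Czech Republic: (1 + 0.0110)/(1 + 0.0141) − 1 = -0.3057%
Differential = 2.1804% − (-0.3057%) = 2.4861% → 249 basis points.

249 basis points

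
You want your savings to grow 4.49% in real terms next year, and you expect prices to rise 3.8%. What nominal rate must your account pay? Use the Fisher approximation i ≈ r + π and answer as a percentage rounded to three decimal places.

i ≈ r + π = 4.49% + 3.8% = 8.290%.

8.290%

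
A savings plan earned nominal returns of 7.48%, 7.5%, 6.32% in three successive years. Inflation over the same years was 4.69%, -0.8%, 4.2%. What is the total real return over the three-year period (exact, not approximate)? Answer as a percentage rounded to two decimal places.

Nominal growth factor = 1.0748 × 1.0750 × 1.0632 = 1.228432
Price-level growth factor = 1.0469 × 0.9920 × 1.0420 = 1.082143
Real growth factor = 1.228432 / 1.082143 = 1.135185
Total real return = 1.135185 − 1 → 13.52%.

13.52%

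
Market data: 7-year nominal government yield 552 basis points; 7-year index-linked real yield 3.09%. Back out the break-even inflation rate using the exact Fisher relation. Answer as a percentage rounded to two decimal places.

2.36%

(1 + π) = (1 + i)/(1 + r) = 1.05520 / 1.03090 = 1.023572
Break-even inflation = 1.023572 − 1 → 2.36%.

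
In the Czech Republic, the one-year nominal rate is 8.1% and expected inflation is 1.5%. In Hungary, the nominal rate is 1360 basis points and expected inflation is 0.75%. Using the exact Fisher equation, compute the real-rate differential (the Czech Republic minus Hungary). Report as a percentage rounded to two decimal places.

-6.25%

The Czech Republic: (1 + 0.0810)/(1 + 0.0150) − 1 = 6.5025%
Hungary: (1 + 0.1360)/(1 + 0.0075) − 1 = 12.7543%
Differential = 6.5025% − 12.7543% = -6.2519% → -6.25%.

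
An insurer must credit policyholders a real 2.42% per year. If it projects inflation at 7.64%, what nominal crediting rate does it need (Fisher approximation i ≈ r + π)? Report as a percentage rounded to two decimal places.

i ≈ r + π = 2.42% + 7.64% = 10.06%.

10.06%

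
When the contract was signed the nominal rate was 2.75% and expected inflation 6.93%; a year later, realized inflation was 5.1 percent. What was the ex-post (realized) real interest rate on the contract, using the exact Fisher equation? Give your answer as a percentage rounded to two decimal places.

-2.24%

Ex-post: (1 + 0.0275)/(1 + 0.0510) − 1 = -2.2360%
So the realized real rate is -2.24%.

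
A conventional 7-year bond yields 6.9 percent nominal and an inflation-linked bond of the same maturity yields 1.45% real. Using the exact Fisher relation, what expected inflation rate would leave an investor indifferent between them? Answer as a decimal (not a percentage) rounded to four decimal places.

0.0537

(1 + π) = (1 + i)/(1 + r) = 1.06900 / 1.01450 = 1.053721
Break-even inflation = 1.053721 − 1 → 0.0537.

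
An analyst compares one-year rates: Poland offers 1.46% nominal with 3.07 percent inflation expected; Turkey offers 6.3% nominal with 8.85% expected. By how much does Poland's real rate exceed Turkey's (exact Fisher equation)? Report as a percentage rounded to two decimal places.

0.78%

Poland: (1 + 0.0146)/(1 + 0.0307) − 1 = -1.5620%
Turkey: (1 + 0.0630)/(1 + 0.0885) − 1 = -2.3427%
Differential = -1.5620% − (-2.3427%) = 0.7806% → 0.78%.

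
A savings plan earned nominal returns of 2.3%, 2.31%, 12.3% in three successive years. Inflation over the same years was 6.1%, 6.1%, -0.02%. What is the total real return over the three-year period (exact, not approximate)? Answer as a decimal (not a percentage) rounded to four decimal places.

Nominal growth factor = 1.0230 × 1.0231 × 1.1230 = 1.175367
Price-level growth factor = 1.0610 × 1.0610 × 0.9998 = 1.125496
Real growth factor = 1.175367 / 1.125496 = 1.044310
Total real return = 1.044310 − 1 → 0.0443.

0.0443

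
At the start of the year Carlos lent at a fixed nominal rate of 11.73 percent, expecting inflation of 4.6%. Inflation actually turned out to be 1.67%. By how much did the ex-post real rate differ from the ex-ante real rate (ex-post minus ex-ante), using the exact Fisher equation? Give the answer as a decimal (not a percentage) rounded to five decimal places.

Ex-ante: (1 + 0.1173)/(1 + 0.0460) − 1 = 6.8164%
Ex-post: (1 + 0.1173)/(1 + 0.0167) − 1 = 9.8948%
Difference (ex-post − ex-ante) = 3.0783% → 0.03078.

0.03078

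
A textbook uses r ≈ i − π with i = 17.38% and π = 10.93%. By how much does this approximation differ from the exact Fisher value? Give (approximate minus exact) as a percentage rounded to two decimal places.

0.64%

Approximate: r ≈ 17.380% − 10.930% = 6.4500%
Exact: (1 + 0.1738)/(1 + 0.1093) − 1 = 5.8145%
Error = 6.4500% − 5.8145% = 0.6355% → 0.64%.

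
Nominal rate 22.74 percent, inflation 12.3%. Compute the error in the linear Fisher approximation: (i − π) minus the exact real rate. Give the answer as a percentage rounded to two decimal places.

1.14%

Approximate: r ≈ 22.740% − 12.300% = 10.4400%
Exact: (1 + 0.2274)/(1 + 0.1230) − 1 = 9.2965%
Error = 10.4400% − 9.2965% = 1.1435% → 1.14%.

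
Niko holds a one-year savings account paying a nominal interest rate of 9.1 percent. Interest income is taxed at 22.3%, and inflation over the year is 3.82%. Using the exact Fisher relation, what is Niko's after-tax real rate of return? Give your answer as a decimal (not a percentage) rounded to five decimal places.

0.03131

After-tax nominal return = 9.1% × (1 − 0.223) = 7.0707%.
1 + r = 1.070707 / 1.03820 = 1.031311
After-tax real rate = 1.031311 − 1 → 0.03131.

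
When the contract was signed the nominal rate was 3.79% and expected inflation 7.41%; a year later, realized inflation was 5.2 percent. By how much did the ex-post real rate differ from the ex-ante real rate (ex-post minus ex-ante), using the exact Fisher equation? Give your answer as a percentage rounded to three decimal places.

2.030%

Ex-ante: (1 + 0.0379)/(1 + 0.0741) − 1 = -3.3703%
Ex-post: (1 + 0.0379)/(1 + 0.0520) − 1 = -1.3403%
Difference (ex-post − ex-ante) = 2.0300% → 2.030%.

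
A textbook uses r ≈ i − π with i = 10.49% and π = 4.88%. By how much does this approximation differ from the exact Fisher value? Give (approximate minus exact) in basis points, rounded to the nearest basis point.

26 basis points

Approximate: r ≈ 10.490% − 4.880% = 5.6100%
Exact: (1 + 0.1049)/(1 + 0.0488) − 1 = 5.3490%
Error = 5.6100% − 5.3490% = 0.2610% → 26 basis points.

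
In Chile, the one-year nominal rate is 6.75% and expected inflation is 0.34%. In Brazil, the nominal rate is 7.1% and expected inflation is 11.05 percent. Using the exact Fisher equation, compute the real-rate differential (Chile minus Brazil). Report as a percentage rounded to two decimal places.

Chile: (1 + 0.0675)/(1 + 0.0034) − 1 = 6.3883%
Brazil: (1 + 0.0710)/(1 + 0.1105) − 1 = -3.5570%
Differential = 6.3883% − (-3.5570%) = 9.9452% → 9.95%.

9.95%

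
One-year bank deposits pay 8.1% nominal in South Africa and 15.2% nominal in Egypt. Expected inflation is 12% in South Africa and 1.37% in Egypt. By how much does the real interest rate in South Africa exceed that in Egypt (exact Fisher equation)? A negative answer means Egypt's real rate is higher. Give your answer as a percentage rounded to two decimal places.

South Africa: (1 + 0.0810)/(1 + 0.1200) − 1 = -3.4821%
Egypt: (1 + 0.1520)/(1 + 0.0137) − 1 = 13.6431%
Differential = -3.4821% − 13.6431% = -17.1252% → -17.13%.

-17.13%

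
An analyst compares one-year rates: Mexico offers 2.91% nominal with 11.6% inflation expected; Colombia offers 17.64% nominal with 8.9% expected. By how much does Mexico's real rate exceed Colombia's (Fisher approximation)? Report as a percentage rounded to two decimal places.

-17.43%

Mexico: 2.91% − 11.6% = -8.690%
Colombia: 17.64% − 8.9% = 8.740%
Differential = -17.430% → -17.43%.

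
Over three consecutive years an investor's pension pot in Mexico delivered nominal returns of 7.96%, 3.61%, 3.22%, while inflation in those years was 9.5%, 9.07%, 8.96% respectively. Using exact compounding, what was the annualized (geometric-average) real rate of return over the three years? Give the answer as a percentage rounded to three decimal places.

-3.909%

Compound the nominal returns: 1.0796 × 1.0361 × 1.0322 = 1.154591629.
Compound inflation: 1.0950 × 1.0907 × 1.0896 = 1.301327258.
Deflate: 1.154591629 / 1.301327258 = 0.887241561.
Annualized real rate = 0.887241561^(1/3) − 1 = -3.90946% → -3.909%.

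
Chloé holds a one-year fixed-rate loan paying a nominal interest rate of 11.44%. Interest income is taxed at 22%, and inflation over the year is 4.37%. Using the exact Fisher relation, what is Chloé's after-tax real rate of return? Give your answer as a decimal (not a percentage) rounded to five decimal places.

After-tax nominal return = 11.44% × (1 − 0.22) = 8.9232%.
1 + r = 1.089232 / 1.04370 = 1.043626
After-tax real rate = 1.043626 − 1 → 0.04363.

0.04363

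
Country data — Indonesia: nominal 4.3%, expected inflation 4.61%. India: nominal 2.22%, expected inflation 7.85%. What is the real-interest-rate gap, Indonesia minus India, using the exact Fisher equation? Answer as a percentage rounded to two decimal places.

4.92%

Indonesia: (1 + 0.0430)/(1 + 0.0461) − 1 = -0.2963%
India: (1 + 0.0222)/(1 + 0.0785) − 1 = -5.2202%
Differential = -0.2963% − (-5.2202%) = 4.9239% → 4.92%.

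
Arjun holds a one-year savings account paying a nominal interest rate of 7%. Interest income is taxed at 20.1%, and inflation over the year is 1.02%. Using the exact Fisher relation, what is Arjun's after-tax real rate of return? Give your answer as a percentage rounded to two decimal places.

4.53%

After-tax nominal return = 7% × (1 − 0.201) = 5.5930%.
1 + r = 1.05593 / 1.01020 = 1.045268
After-tax real rate = 1.045268 − 1 → 4.53%.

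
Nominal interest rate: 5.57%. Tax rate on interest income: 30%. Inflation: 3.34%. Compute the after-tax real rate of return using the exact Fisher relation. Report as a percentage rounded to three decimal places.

After-tax nominal return = 5.57% × (1 − 0.3) = 3.8990%.
1 + r = 1.03899 / 1.03340 = 1.005409
After-tax real rate = 1.005409 − 1 → 0.541%.

0.541%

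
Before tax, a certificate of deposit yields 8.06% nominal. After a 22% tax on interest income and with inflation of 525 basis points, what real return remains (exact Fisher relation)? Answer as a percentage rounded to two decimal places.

0.99%

After-tax nominal return = 8.06% × (1 − 0.22) = 6.2868%.
1 + r = 1.062868 / 1.05250 = 1.009851
After-tax real rate = 1.009851 − 1 → 0.99%.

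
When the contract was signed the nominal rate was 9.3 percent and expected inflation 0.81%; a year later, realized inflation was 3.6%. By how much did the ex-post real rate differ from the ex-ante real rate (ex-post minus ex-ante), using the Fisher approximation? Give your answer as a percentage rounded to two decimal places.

-2.79%

Ex-ante: 9.3% − 0.81% = 8.490%
Ex-post: 9.3% − 3.6% = 5.700%
Difference (ex-post − ex-ante) = -2.7900% → -2.79%.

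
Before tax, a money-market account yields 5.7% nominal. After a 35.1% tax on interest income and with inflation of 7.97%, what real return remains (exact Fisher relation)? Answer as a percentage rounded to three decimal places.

After-tax nominal return = 5.7% × (1 − 0.351) = 3.6993%.
1 + r = 1.036993 / 1.07970 = 0.9604455
After-tax real rate = 0.9604455 − 1 → -3.955%.

-3.955%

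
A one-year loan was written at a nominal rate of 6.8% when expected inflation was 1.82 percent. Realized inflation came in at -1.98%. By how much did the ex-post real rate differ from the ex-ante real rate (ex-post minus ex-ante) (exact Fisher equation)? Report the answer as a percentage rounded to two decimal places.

Ex-ante: (1 + 0.0680)/(1 + 0.0182) − 1 = 4.8910%
Ex-post: (1 + 0.0680)/(1 − 0.0198) − 1 = 8.9574%
Difference (ex-post − ex-ante) = 4.0664% → 4.07%.

4.07%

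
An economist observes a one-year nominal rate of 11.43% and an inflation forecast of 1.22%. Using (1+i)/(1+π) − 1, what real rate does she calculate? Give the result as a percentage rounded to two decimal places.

10.09%

1 + r = 1.11430 / 1.01220 = 1.100869
r = 1.100869 − 1 = 10.0869%, i.e. 10.09%.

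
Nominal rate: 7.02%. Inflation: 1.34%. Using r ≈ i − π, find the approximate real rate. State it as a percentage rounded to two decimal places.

r ≈ i − π = 7.02% − 1.34% = 5.68%.

5.68%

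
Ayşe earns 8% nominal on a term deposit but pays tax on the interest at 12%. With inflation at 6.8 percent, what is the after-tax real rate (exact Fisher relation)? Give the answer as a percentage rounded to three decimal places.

0.225%

After-tax nominal return = 8% × (1 − 0.12) = 7.0400%.
1 + r = 1.07040 / 1.06800 = 1.002247
After-tax real rate = 1.002247 − 1 → 0.225%.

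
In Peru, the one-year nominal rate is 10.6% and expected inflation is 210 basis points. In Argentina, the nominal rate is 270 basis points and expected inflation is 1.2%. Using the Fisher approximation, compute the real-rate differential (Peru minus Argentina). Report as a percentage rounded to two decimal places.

Peru: 10.6% − 2.1% = 8.500%
Argentina: 2.7% − 1.2% = 1.500%
Differential = 7.000% → 7.00%.

7.00%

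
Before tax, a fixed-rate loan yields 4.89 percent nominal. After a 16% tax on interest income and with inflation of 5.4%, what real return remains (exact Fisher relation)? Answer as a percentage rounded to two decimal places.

-1.23%

After-tax nominal return = 4.89% × (1 − 0.16) = 4.1076%.
1 + r = 1.041076 / 1.05400 = 0.987738
After-tax real rate = 0.987738 − 1 → -1.23%.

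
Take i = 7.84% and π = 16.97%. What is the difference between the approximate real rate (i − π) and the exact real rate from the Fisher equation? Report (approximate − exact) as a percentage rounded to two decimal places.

-1.32%

Approximate: r ≈ 7.840% − 16.970% = -9.1300%
Exact: (1 + 0.0784)/(1 + 0.1697) − 1 = -7.8054%
Error = -9.1300% − (-7.8054%) = -1.3246% → -1.32%.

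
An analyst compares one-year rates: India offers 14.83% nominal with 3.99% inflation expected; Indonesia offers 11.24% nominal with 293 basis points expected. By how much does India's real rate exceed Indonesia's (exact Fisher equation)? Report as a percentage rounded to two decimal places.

2.35%

India: (1 + 0.1483)/(1 + 0.0399) − 1 = 10.4241%
Indonesia: (1 + 0.1124)/(1 + 0.0293) − 1 = 8.0734%
Differential = 10.4241% − 8.0734% = 2.3506% → 2.35%.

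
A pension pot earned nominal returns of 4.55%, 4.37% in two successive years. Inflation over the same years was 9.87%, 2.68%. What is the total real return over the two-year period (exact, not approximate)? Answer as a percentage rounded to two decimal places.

Nominal growth factor = 1.0455 × 1.0437 = 1.091188
Price-level growth factor = 1.0987 × 1.0268 = 1.128145
Real growth factor = 1.091188 / 1.128145 = 0.967241
Total real return = 0.967241 − 1 → -3.28%.

-3.28%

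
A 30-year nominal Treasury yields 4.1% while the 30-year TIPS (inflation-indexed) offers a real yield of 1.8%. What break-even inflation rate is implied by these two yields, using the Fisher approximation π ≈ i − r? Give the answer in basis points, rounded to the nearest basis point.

π ≈ i − r = 4.1% − 1.8% → 230 basis points.

230 basis points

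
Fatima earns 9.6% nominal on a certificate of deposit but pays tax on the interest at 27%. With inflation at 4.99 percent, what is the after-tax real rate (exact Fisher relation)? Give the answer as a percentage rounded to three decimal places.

After-tax nominal return = 9.6% × (1 − 0.27) = 7.0080%.
1 + r = 1.07008 / 1.04990 = 1.019221
After-tax real rate = 1.019221 − 1 → 1.922%.

1.922%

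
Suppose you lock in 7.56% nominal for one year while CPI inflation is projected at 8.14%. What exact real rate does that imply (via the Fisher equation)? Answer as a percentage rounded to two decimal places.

1 + r = 1.07560 / 1.08140 = 0.994637
r = 0.994637 − 1 = -0.5363%, i.e. -0.54%.

-0.54%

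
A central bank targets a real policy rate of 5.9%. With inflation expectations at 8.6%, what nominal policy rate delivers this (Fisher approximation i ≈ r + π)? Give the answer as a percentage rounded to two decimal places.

i ≈ r + π = 5.9% + 8.6% = 14.50%.

14.50%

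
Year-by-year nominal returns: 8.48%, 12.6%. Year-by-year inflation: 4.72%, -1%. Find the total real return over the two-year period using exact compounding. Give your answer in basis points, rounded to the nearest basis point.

Compound the nominal returns: 1.0848 × 1.1260 = 1.221485.
Compound inflation: 1.0472 × 0.9900 = 1.036728.
Deflate: 1.221485 / 1.036728 = 1.178211.
Total real return = 1.178211 − 1 → 1782 basis points.

1782 basis points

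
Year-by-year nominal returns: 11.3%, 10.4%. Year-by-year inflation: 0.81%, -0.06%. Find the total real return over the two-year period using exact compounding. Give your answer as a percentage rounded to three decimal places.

Nominal growth factor = 1.1130 × 1.1040 = 1.228752
Price-level growth factor = 1.0081 × 0.9994 = 1.007495
Real growth factor = 1.228752 / 1.007495 = 1.219611
Total real return = 1.219611 − 1 → 21.961%.

21.961%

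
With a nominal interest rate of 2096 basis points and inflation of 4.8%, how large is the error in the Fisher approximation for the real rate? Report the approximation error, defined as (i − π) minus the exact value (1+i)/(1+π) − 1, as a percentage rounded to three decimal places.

0.740%

Approximate: r ≈ 20.960% − 4.800% = 16.1600%
Exact: (1 + 0.2096)/(1 + 0.0480) − 1 = 15.4198%
Error = 16.1600% − 15.4198% = 0.7402% → 0.740%.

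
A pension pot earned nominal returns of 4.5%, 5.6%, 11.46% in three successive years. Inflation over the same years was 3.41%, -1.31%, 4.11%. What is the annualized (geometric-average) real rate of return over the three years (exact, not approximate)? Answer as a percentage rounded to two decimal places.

5.00%

Nominal growth factor = 1.0450 × 1.0560 × 1.1146 = 1.22998339
Price-level growth factor = 1.0341 × 0.9869 × 1.0411 = 1.06249803
Real growth factor = 1.22998339 / 1.06249803 = 1.15763357
Annualized real rate = 1.15763357^(1/3) − 1 = 5.0003% → 5.00%.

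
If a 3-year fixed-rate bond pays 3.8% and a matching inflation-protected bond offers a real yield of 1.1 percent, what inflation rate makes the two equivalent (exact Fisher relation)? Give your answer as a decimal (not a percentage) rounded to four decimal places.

0.0267

(1 + π) = (1 + i)/(1 + r) = 1.03800 / 1.01100 = 1.026706
Break-even inflation = 1.026706 − 1 → 0.0267.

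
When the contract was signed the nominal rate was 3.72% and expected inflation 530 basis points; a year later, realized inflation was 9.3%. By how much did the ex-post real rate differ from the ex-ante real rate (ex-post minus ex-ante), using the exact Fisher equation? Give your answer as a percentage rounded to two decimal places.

Ex-ante: (1 + 0.0372)/(1 + 0.0530) − 1 = -1.5005%
Ex-post: (1 + 0.0372)/(1 + 0.0930) − 1 = -5.1052%
Difference (ex-post − ex-ante) = -3.6047% → -3.60%.

-3.60%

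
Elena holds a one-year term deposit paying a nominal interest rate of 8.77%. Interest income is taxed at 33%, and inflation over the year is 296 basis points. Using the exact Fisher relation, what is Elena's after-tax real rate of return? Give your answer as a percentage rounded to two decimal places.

2.83%

After-tax nominal return = 8.77% × (1 − 0.33) = 5.8759%.
1 + r = 1.058759 / 1.02960 = 1.028321
After-tax real rate = 1.028321 − 1 → 2.83%.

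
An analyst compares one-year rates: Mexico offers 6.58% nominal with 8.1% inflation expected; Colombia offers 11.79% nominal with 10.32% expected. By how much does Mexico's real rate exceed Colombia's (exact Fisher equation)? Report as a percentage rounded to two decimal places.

Mexico: (1 + 0.0658)/(1 + 0.0810) − 1 = -1.4061%
Colombia: (1 + 0.1179)/(1 + 0.1032) − 1 = 1.3325%
Differential = -1.4061% − 1.3325% = -2.7386% → -2.74%.

-2.74%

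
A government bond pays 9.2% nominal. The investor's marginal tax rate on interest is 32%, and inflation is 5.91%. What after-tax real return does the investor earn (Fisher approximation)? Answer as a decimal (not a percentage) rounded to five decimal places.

After-tax nominal return = 9.2% × (1 − 0.32) = 6.2560%.
r ≈ 6.2560% − 5.91% → 0.00346.

0.00346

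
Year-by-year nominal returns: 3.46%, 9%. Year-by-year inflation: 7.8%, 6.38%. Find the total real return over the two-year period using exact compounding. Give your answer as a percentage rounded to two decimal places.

Compound the nominal returns: 1.0346 × 1.0900 = 1.127714.
Compound inflation: 1.0780 × 1.0638 = 1.146776.
Deflate: 1.127714 / 1.146776 = 0.983377.
Total real return = 0.983377 − 1 → -1.66%.

-1.66%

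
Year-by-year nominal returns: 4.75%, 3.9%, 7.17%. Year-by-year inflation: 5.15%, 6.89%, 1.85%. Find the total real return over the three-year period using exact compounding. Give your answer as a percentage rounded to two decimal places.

1.89%

Nominal growth factor = 1.0475 × 1.0390 × 1.0717 = 1.166387
Price-level growth factor = 1.0515 × 1.0689 × 1.0185 = 1.144741
Real growth factor = 1.166387 / 1.144741 = 1.018909
Total real return = 1.018909 − 1 → 1.89%.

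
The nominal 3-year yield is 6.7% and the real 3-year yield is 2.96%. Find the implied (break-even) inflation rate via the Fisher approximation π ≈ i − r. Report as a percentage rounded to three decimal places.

3.740%

π ≈ i − r = 6.7% − 2.96% → 3.740%.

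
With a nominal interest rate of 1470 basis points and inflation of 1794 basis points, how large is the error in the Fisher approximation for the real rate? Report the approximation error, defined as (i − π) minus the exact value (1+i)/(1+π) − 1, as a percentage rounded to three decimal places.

-0.493%

Approximate: r ≈ 14.700% − 17.940% = -3.2400%
Exact: (1 + 0.1470)/(1 + 0.1794) − 1 = -2.7472%
Error = -3.2400% − (-2.7472%) = -0.4928% → -0.493%.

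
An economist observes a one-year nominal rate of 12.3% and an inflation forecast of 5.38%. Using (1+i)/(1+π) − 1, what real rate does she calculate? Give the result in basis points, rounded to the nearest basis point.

657 basis points

1 + r = 1.12300 / 1.05380 = 1.065667
r = 1.065667 − 1 = 6.5667%, i.e. 657 basis points.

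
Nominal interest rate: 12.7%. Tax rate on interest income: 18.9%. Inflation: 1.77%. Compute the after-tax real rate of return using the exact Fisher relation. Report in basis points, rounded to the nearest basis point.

838 basis points

After-tax nominal return = 12.7% × (1 − 0.189) = 10.2997%.
1 + r = 1.102997 / 1.01770 = 1.083814
After-tax real rate = 1.083814 − 1 → 838 basis points.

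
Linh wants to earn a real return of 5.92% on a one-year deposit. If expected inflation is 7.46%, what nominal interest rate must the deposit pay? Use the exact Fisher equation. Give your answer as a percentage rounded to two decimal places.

(1 + i) = (1 + r)(1 + π) = 1.05920 × 1.07460 = 1.13821632
i = 1.13821632 − 1, so the required nominal rate is 13.82%.

13.82%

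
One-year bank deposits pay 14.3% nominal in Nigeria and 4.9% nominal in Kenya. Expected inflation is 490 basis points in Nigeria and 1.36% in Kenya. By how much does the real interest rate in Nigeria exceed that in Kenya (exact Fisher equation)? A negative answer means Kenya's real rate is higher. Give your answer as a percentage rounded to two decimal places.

Nigeria: (1 + 0.1430)/(1 + 0.0490) − 1 = 8.9609%
Kenya: (1 + 0.0490)/(1 + 0.0136) − 1 = 3.4925%
Differential = 8.9609% − 3.4925% = 5.4684% → 5.47%.

5.47%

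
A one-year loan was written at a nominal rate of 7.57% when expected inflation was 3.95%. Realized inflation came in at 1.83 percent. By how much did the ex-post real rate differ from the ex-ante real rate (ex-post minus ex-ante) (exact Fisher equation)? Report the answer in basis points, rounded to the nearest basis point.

Ex-ante: (1 + 0.0757)/(1 + 0.0395) − 1 = 3.4824%
Ex-post: (1 + 0.0757)/(1 + 0.0183) − 1 = 5.6368%
Difference (ex-post − ex-ante) = 2.1544% → 215 basis points.

215 basis points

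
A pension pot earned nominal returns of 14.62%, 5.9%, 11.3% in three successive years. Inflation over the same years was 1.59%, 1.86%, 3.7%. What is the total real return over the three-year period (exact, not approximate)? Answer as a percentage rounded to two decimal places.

25.90%

Compound the nominal returns: 1.1462 × 1.0590 × 1.1130 = 1.350988.
Compound inflation: 1.0159 × 1.0186 × 1.0370 = 1.073083.
Deflate: 1.350988 / 1.073083 = 1.258978.
Total real return = 1.258978 − 1 → 25.90%.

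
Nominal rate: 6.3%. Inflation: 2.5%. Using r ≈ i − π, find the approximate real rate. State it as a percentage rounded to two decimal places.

r ≈ i − π = 6.3% − 2.5% = 3.80%.

3.80%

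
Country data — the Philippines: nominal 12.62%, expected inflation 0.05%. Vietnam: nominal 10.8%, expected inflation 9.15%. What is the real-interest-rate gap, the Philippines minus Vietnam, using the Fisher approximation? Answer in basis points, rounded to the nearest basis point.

The Philippines: 12.62% − 0.05% = 12.570%
Vietnam: 10.8% − 9.15% = 1.650%
Differential = 10.920% → 1092 basis points.

1092 basis points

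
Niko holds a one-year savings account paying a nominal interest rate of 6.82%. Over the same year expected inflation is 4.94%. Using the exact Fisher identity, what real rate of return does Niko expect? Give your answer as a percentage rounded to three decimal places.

1 + r = 1.06820 / 1.04940 = 1.017914999
r = 1.017914999 − 1 = 1.7914999%, i.e. 1.791%.

1.791%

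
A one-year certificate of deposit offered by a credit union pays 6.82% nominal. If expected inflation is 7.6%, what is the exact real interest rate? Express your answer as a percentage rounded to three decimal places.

By the Fisher equation, 1 + r = (1 + i)/(1 + π).
1 + r = 1.06820 / 1.07600 = 0.992751
r = 0.992751 − 1 = -0.7249%, i.e. -0.725%.

-0.725%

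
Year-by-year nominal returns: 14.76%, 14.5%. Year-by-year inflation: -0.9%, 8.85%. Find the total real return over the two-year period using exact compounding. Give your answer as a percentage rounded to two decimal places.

21.81%

Compound the nominal returns: 1.1476 × 1.1450 = 1.314002.
Compound inflation: 0.9910 × 1.0885 = 1.078704.
Deflate: 1.314002 / 1.078704 = 1.218131.
Total real return = 1.218131 − 1 → 21.81%.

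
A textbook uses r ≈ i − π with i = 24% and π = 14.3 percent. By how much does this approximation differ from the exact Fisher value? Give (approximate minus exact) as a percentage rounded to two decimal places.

1.21%

Approximate: r ≈ 24.000% − 14.300% = 9.7000%
Exact: (1 + 0.2400)/(1 + 0.1430) − 1 = 8.4864%
Error = 9.7000% − 8.4864% = 1.2136% → 1.21%.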